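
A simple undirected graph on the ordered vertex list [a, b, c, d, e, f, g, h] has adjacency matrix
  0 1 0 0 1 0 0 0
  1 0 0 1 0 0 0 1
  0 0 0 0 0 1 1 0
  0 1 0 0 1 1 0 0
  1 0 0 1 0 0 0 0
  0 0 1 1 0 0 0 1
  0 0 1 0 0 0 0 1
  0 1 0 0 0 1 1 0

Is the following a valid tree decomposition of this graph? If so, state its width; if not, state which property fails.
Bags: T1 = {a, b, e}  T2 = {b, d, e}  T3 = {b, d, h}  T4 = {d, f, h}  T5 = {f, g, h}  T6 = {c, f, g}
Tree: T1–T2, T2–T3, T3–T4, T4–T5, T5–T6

Yes; width 2.

Checking the three conditions: (i) the bags cover all of {a, b, c, d, e, f, g, h}; (ii) for each edge, some bag contains both endpoints; (iii) the bags containing any fixed vertex form a subtree. All hold, so the decomposition is valid with width 3 − 1 = 2.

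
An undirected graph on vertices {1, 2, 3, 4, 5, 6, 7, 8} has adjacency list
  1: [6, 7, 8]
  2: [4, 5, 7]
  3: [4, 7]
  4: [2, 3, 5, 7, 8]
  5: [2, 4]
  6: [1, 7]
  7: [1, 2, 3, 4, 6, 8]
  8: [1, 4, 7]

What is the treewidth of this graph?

2

A width-2 tree decomposition is:
Bags: B1 = {4, 7, 8}  B2 = {1, 7, 8}  B3 = {2, 4, 7}  B4 = {2, 4, 5}  B5 = {3, 4, 7}  B6 = {1, 6, 7}
Tree: B1–B2, B1–B3, B3–B4, B3–B5, B2–B6
The largest bag has 3 vertices, giving width 2; this decomposition certifies tw(G) ≤ 2. Conversely, {2, 4, 5} is a clique of size 3, and the vertices of any clique must share a bag in every tree decomposition; so some bag has ≥ 3 vertices and tw(G) ≥ 2. Combining the bounds, tw(G) = 2.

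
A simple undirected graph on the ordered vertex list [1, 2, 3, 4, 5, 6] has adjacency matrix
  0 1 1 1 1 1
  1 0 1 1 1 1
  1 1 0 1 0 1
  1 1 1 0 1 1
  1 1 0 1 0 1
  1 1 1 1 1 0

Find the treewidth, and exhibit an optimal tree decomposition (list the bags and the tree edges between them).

Treewidth 4.
One such decomposition:
Bags: B1 = {1, 2, 4, 5, 6}  B2 = {1, 2, 3, 4, 6}
Tree: B1–B2

The largest bag has 5 vertices, giving width 4; this decomposition certifies tw(G) ≤ 4. Conversely, {1, 2, 3, 4, 6} is a clique of size 5, and the vertices of any clique must share a bag in every tree decomposition; so some bag has ≥ 5 vertices and tw(G) ≥ 4. Therefore the treewidth is 4.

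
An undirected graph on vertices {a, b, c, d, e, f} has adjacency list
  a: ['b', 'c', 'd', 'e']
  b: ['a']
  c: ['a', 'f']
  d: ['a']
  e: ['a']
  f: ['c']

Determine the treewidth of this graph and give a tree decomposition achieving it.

Treewidth 1.
Bags: B1 = {a, b}  B2 = {a, d}  B3 = {a, e}  B4 = {a, c}  B5 = {c, f}
Tree: B1–B2, B2–B3, B2–B4, B4–B5

Every bag has size at most 2, so the width is 2 − 1 = 1 and tw(G) ≤ 1. Since G has at least one edge (e.g. a–b), it is not an edgeless graph, so tw(G) ≥ 1. The upper and lower bounds meet at 1, so that is the treewidth.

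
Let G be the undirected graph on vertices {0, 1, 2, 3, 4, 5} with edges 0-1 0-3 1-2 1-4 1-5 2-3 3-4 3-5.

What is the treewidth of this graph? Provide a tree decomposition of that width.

Treewidth 2.
One such decomposition:
Bags: B1 = {1, 3, 5}  B2 = {0, 1, 3}  B3 = {1, 3, 4}  B4 = {1, 2, 3}
Tree: B1–B2, B2–B3, B3–B4

Each bag holds 3 vertices, so the decomposition has width 2, which upper-bounds the treewidth. The edges 1–5–3–0–1 form a cycle, so G is not a tree and its treewidth is at least 2. The upper and lower bounds meet at 2, so that is the treewidth.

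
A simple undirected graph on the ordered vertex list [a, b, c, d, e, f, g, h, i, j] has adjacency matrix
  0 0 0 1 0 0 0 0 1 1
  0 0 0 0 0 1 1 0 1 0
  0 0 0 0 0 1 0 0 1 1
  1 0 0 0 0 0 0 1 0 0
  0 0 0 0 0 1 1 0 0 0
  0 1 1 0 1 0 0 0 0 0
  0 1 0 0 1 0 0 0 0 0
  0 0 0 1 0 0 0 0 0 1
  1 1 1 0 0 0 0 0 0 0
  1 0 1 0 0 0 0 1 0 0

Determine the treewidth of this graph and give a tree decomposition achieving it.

Each bag holds 3 vertices, so the decomposition has width 2, which upper-bounds the treewidth. The edges h–d–a–j–h form a cycle, so G is not a tree and its treewidth is at least 2. Hence tw(G) = 2 exactly.

Treewidth 2.
Bags: B1 = {d, h, j}  B2 = {a, d, j}  B3 = {a, c, j}  B4 = {a, c, i}  B5 = {c, f, i}  B6 = {b, f, i}  B7 = {b, e, f}  B8 = {b, e, g}
Tree: B1–B2, B2–B3, B3–B4, B4–B5, B5–B6, B6–B7, B7–B8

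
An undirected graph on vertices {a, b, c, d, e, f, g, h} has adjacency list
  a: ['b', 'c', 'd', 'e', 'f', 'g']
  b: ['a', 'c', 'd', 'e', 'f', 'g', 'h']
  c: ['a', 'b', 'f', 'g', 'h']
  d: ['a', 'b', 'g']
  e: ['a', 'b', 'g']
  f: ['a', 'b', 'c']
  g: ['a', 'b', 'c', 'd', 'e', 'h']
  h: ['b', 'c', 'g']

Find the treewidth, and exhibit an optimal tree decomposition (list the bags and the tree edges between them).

Treewidth 3.
Bags: B1 = {a, b, c, g}  B2 = {b, c, g, h}  B3 = {a, b, d, g}  B4 = {a, b, c, f}  B5 = {a, b, e, g}
Tree: B1–B2, B1–B3, B1–B4, B3–B5

Every bag has size at most 4, so the width is 4 − 1 = 3 and tw(G) ≤ 3. For the lower bound, the 4 vertices {b, c, g, h} are pairwise adjacent, and any tree decomposition puts a clique entirely inside one bag — forcing width ≥ 3. Combining the bounds, tw(G) = 3.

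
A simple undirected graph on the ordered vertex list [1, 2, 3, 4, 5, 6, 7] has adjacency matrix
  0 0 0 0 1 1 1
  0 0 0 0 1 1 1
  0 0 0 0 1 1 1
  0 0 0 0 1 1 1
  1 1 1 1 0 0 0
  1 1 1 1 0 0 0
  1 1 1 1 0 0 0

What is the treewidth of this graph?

A width-3 tree decomposition is:
Bags: B1 = {2, 5, 6, 7}  B2 = {4, 5, 6, 7}  B3 = {3, 5, 6, 7}  B4 = {1, 5, 6, 7}
Tree: B1–B2, B2–B3, B3–B4
Every bag has size at most 4, so the width is 4 − 1 = 3 and tw(G) ≤ 3. For the lower bound: the 4 vertex sets {2,6}, {4,7}, {5}, {3} are disjoint, each induces a connected subgraph, and every pair is joined by at least one edge of G. Contracting each set to a single vertex therefore yields K_{4} as a minor, and since treewidth is minor-monotone, tw(G) ≥ tw(K_{4}) = 3. Combining the bounds, tw(G) = 3.

3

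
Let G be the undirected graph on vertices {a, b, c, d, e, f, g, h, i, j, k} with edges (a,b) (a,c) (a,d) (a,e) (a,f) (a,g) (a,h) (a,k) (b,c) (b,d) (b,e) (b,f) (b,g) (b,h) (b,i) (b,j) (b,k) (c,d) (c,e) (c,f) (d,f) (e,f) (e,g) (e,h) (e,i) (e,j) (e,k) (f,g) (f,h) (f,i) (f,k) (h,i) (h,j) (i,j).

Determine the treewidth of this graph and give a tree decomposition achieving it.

Treewidth 4.
Bags: B1 = {b, e, f, h, i}  B2 = {a, b, e, f, h}  B3 = {a, b, e, f, k}  B4 = {a, b, c, e, f}  B5 = {a, b, e, f, g}  B6 = {b, e, h, i, j}  B7 = {a, b, c, d, f}
Tree: B1–B2, B2–B3, B2–B4, B4–B5, B1–B6, B4–B7

Each bag holds 5 vertices, so the decomposition has width 4, which upper-bounds the treewidth. For the lower bound, the 5 vertices {b, e, h, i, j} are pairwise adjacent, and any tree decomposition puts a clique entirely inside one bag — forcing width ≥ 4. Hence tw(G) = 4 exactly.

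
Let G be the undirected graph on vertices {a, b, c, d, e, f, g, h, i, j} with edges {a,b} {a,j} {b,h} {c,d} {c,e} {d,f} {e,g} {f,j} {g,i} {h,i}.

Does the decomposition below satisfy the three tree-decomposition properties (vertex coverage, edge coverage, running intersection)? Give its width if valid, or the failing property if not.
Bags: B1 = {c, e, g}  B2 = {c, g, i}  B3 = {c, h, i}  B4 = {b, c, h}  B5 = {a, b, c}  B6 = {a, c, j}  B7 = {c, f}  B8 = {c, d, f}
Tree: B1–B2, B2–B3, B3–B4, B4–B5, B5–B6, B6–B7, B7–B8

No — edge (j,f) lies in no bag.

A tree decomposition must satisfy three properties: every vertex lies in some bag; for every edge, both endpoints lie together in some bag; and for every vertex, the bags containing it form a connected subtree. Here edge (j,f) lies in no bag, so the decomposition is invalid.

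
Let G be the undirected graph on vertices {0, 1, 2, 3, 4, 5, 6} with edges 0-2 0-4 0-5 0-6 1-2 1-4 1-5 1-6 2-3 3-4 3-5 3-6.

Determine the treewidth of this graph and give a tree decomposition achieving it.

Treewidth 3.
One such decomposition:
Bags: B1 = {0, 1, 2, 3}  B2 = {0, 1, 3, 5}  B3 = {0, 1, 3, 6}  B4 = {0, 1, 3, 4}
Tree: B1–B2, B2–B3, B3–B4

Every bag has size at most 4, so the width is 4 − 1 = 3 and tw(G) ≤ 3. For the lower bound: the 4 vertex sets {1,2}, {0,5}, {3}, {6} are disjoint, each induces a connected subgraph, and every pair is joined by at least one edge of G. Contracting each set to a single vertex therefore yields K_{4} as a minor, and since treewidth is minor-monotone, tw(G) ≥ tw(K_{4}) = 3. Hence tw(G) = 3 exactly.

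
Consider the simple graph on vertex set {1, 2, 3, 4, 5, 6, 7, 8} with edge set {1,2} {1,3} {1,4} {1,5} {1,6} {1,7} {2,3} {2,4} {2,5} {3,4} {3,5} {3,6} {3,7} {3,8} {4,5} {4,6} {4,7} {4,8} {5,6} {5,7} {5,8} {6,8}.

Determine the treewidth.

A width-4 tree decomposition is:
Bags: B1 = {1, 3, 4, 5, 6}  B2 = {1, 2, 3, 4, 5}  B3 = {3, 4, 5, 6, 8}  B4 = {1, 3, 4, 5, 7}
Tree: B1–B2, B1–B3, B1–B4
Every bag has size at most 5, so the width is 5 − 1 = 4 and tw(G) ≤ 4. On the other hand G contains the 5-clique {3, 4, 5, 6, 8}. A clique must lie in a single bag of any decomposition, so no decomposition can have width below 4. Combining the bounds, tw(G) = 4.

4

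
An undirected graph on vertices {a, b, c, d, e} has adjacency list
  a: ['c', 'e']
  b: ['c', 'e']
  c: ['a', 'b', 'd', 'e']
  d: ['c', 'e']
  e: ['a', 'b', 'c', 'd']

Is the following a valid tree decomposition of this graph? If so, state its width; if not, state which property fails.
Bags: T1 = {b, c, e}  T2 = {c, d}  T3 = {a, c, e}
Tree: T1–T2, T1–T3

A tree decomposition must satisfy three properties: every vertex lies in some bag; for every edge, both endpoints lie together in some bag; and for every vertex, the bags containing it form a connected subtree. Here edge (e,d) lies in no bag, so the decomposition is invalid.

No — edge (e,d) lies in no bag.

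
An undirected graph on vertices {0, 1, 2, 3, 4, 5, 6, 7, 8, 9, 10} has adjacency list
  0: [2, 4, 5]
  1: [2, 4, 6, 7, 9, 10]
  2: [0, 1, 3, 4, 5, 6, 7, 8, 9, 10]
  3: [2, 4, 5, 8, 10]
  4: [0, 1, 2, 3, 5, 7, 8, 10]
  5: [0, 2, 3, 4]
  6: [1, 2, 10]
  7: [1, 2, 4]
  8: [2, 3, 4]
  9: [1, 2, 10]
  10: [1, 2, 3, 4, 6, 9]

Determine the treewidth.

3

A width-3 tree decomposition is:
Bags: B1 = {2, 3, 4, 5}  B2 = {2, 3, 4, 10}  B3 = {1, 2, 4, 10}  B4 = {2, 3, 4, 8}  B5 = {1, 2, 6, 10}  B6 = {1, 2, 4, 7}  B7 = {1, 2, 9, 10}  B8 = {0, 2, 4, 5}
Tree: B1–B2, B2–B3, B2–B4, B3–B5, B3–B6, B3–B7, B1–B8
Every bag has size at most 4, so the width is 4 − 1 = 3 and tw(G) ≤ 3. On the other hand G contains the 4-clique {1, 2, 9, 10}. A clique must lie in a single bag of any decomposition, so no decomposition can have width below 3. The upper and lower bounds meet at 3, so that is the treewidth.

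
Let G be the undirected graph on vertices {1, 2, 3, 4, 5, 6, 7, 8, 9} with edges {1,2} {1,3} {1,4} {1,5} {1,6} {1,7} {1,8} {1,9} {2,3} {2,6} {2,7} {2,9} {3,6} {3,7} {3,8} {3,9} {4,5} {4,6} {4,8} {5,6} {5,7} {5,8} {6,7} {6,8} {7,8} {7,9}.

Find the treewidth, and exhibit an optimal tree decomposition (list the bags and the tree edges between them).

Treewidth 4.
One optimal decomposition is:
Bags: B1 = {1, 4, 5, 6, 8}  B2 = {1, 5, 6, 7, 8}  B3 = {1, 3, 6, 7, 8}  B4 = {1, 2, 3, 6, 7}  B5 = {1, 2, 3, 7, 9}
Tree: B1–B2, B2–B3, B3–B4, B4–B5

Every bag has size at most 5, so the width is 5 − 1 = 4 and tw(G) ≤ 4. Conversely, {1, 2, 3, 7, 9} is a clique of size 5, and the vertices of any clique must share a bag in every tree decomposition; so some bag has ≥ 5 vertices and tw(G) ≥ 4. Hence tw(G) = 4 exactly.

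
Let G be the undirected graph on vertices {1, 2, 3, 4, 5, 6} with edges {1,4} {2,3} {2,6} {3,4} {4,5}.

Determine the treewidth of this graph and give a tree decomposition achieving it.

Treewidth 1.
One optimal decomposition is:
Bags: B1 = {3, 4}  B2 = {2, 3}  B3 = {2, 6}  B4 = {1, 4}  B5 = {4, 5}
Tree: B1–B2, B2–B3, B1–B4, B1–B5

Every bag has size at most 2, so the width is 2 − 1 = 1 and tw(G) ≤ 1. G has an edge, so its treewidth is at least 1. Hence tw(G) = 1 exactly.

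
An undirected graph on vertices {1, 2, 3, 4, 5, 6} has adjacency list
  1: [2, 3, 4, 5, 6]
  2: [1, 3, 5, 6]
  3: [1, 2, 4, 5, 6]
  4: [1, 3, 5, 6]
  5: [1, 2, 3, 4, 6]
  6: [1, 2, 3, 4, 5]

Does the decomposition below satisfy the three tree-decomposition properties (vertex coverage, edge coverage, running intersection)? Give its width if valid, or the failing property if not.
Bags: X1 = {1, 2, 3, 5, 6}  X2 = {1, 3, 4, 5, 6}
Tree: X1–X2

Yes; width 4.

Checking the three conditions: (i) the bags cover all of {1, 2, 3, 4, 5, 6}; (ii) for each edge, some bag contains both endpoints; (iii) the bags containing any fixed vertex form a subtree. All hold, so the decomposition is valid with width 5 − 1 = 4.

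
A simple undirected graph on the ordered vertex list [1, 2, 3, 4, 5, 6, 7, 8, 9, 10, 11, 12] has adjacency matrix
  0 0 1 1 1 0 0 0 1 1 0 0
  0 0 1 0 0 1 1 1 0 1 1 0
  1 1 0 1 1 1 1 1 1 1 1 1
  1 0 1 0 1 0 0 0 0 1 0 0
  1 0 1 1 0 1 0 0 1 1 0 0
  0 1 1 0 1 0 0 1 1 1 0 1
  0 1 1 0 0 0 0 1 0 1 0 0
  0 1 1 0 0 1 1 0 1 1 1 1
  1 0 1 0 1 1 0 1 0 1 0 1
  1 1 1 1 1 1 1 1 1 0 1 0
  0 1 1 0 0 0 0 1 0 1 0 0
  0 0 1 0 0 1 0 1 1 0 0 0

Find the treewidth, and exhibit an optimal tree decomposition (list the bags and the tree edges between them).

Each bag holds 5 vertices, so the decomposition has width 4, which upper-bounds the treewidth. For the lower bound, the 5 vertices {3, 6, 8, 9, 10} are pairwise adjacent, and any tree decomposition puts a clique entirely inside one bag — forcing width ≥ 4. The upper and lower bounds meet at 4, so that is the treewidth.

Treewidth 4.
One such decomposition:
Bags: B1 = {2, 3, 6, 8, 10}  B2 = {3, 6, 8, 9, 10}  B3 = {3, 5, 6, 9, 10}  B4 = {1, 3, 5, 9, 10}  B5 = {2, 3, 7, 8, 10}  B6 = {2, 3, 8, 10, 11}  B7 = {3, 6, 8, 9, 12}  B8 = {1, 3, 4, 5, 10}
Tree: B1–B2, B2–B3, B3–B4, B1–B5, B5–B6, B2–B7, B4–B8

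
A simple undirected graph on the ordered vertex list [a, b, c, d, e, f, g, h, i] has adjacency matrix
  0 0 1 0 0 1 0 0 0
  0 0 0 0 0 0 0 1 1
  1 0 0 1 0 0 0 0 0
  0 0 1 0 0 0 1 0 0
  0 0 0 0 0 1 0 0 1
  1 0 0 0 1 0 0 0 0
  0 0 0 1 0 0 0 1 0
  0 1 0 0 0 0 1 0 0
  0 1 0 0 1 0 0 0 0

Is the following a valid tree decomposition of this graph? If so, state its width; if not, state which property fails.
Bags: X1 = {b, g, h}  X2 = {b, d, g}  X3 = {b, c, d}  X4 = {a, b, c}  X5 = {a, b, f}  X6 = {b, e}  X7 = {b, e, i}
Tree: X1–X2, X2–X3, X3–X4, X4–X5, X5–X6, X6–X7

A tree decomposition must satisfy three properties: every vertex lies in some bag; for every edge, both endpoints lie together in some bag; and for every vertex, the bags containing it form a connected subtree. Here edge (f,e) lies in no bag, so the decomposition is invalid.

No — edge (f,e) lies in no bag.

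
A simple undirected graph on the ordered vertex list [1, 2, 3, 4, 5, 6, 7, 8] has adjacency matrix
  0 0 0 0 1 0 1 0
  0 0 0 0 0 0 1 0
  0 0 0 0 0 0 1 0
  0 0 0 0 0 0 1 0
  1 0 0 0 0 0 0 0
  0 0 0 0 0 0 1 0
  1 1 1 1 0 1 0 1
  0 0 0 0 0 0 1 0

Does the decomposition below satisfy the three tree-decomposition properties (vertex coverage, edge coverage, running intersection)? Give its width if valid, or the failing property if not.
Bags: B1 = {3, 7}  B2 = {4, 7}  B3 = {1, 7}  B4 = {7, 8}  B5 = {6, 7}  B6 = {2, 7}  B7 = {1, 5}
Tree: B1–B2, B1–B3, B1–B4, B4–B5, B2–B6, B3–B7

Checking the three conditions: (i) the bags cover all of {1, 2, 3, 4, 5, 6, 7, 8}; (ii) for each edge, some bag contains both endpoints; (iii) the bags containing any fixed vertex form a subtree. All hold, so the decomposition is valid with width 2 − 1 = 1.

Yes; width 1.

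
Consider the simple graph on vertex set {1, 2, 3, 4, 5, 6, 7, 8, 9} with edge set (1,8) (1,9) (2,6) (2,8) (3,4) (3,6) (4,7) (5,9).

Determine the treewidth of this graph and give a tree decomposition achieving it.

Treewidth 1.
One such decomposition:
Bags: B1 = {5, 9}  B2 = {1, 9}  B3 = {1, 8}  B4 = {2, 8}  B5 = {2, 6}  B6 = {3, 6}  B7 = {3, 4}  B8 = {4, 7}
Tree: B1–B2, B2–B3, B3–B4, B4–B5, B5–B6, B6–B7, B7–B8

The largest bag has 2 vertices, giving width 1; this decomposition certifies tw(G) ≤ 1. Since G has at least one edge (e.g. 5–9), it is not an edgeless graph, so tw(G) ≥ 1. Combining the bounds, tw(G) = 1.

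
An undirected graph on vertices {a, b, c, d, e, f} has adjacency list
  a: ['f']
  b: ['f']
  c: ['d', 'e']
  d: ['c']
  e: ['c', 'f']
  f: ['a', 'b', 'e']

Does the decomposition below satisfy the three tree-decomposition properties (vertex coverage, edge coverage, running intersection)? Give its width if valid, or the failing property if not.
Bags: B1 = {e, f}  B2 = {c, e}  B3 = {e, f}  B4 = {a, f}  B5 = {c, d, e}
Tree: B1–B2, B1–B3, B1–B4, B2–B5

No — vertex b appears in no bag.

A tree decomposition must satisfy three properties: every vertex lies in some bag; for every edge, both endpoints lie together in some bag; and for every vertex, the bags containing it form a connected subtree. Here vertex b appears in no bag, so the decomposition is invalid.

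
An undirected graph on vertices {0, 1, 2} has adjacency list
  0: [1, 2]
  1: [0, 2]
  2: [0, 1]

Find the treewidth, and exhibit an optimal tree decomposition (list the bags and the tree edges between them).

Treewidth 2.
Bags: B1 = {0, 1, 2}
Tree: (single bag)

With just one bag of size 3, the width is 3 − 1 = 2, so tw(G) ≤ 2. Conversely, {0, 1, 2} is a clique of size 3, and the vertices of any clique must share a bag in every tree decomposition; so some bag has ≥ 3 vertices and tw(G) ≥ 2. Combining the bounds, tw(G) = 2.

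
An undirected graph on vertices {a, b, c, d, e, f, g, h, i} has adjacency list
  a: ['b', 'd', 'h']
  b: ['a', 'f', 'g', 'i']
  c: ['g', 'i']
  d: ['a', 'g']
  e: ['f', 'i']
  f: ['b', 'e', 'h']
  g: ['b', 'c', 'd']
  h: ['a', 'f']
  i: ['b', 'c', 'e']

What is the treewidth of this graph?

A width-3 tree decomposition is:
Bags: B1 = {a, d, f, h}  B2 = {a, b, d, f}  B3 = {b, d, f, g}  B4 = {b, e, f, g}  B5 = {b, e, g, i}  B6 = {c, e, g, i}
Tree: B1–B2, B2–B3, B3–B4, B4–B5, B5–B6
Each bag holds 4 vertices, so the decomposition has width 3, which upper-bounds the treewidth. For the lower bound: the 4 vertex sets {a,d,h}, {f}, {b}, {c,e,g,i} are disjoint, each induces a connected subgraph, and every pair is joined by at least one edge of G. Contracting each set to a single vertex therefore yields K_{4} as a minor, and since treewidth is minor-monotone, tw(G) ≥ tw(K_{4}) = 3. Hence tw(G) = 3 exactly.

3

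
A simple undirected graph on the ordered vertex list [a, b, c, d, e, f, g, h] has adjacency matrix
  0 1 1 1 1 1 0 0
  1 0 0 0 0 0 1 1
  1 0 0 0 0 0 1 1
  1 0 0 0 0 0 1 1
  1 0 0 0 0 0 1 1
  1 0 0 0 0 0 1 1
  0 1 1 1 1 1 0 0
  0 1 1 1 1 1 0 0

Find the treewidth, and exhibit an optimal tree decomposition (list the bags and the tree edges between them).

The largest bag has 4 vertices, giving width 3; this decomposition certifies tw(G) ≤ 3. For the lower bound: the 4 vertex sets {b,h}, {a,d}, {g}, {e} are disjoint, each induces a connected subgraph, and every pair is joined by at least one edge of G. Contracting each set to a single vertex therefore yields K_{4} as a minor, and since treewidth is minor-monotone, tw(G) ≥ tw(K_{4}) = 3. Therefore the treewidth is 3.

Treewidth 3.
One such decomposition:
Bags: B1 = {a, b, g, h}  B2 = {a, d, g, h}  B3 = {a, e, g, h}  B4 = {a, c, g, h}  B5 = {a, f, g, h}
Tree: B1–B2, B2–B3, B3–B4, B4–B5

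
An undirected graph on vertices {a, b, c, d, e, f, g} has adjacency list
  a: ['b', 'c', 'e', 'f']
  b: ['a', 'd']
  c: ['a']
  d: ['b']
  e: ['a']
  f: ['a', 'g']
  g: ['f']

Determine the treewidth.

A width-1 tree decomposition is:
Bags: B1 = {a, f}  B2 = {a, c}  B3 = {a, e}  B4 = {f, g}  B5 = {a, b}  B6 = {b, d}
Tree: B1–B2, B2–B3, B1–B4, B3–B5, B5–B6
The largest bag has 2 vertices, giving width 1; this decomposition certifies tw(G) ≤ 1. Any graph with an edge has treewidth ≥ 1, and G has the edge f–a. Combining the bounds, tw(G) = 1.

1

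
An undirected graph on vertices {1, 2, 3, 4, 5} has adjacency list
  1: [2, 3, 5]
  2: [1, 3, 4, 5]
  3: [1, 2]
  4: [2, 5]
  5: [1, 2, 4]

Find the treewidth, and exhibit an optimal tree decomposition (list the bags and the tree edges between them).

The largest bag has 3 vertices, giving width 2; this decomposition certifies tw(G) ≤ 2. Conversely, {1, 2, 3} is a clique of size 3, and the vertices of any clique must share a bag in every tree decomposition; so some bag has ≥ 3 vertices and tw(G) ≥ 2. Combining the bounds, tw(G) = 2.

Treewidth 2.
Bags: B1 = {1, 2, 5}  B2 = {1, 2, 3}  B3 = {2, 4, 5}
Tree: B1–B2, B1–B3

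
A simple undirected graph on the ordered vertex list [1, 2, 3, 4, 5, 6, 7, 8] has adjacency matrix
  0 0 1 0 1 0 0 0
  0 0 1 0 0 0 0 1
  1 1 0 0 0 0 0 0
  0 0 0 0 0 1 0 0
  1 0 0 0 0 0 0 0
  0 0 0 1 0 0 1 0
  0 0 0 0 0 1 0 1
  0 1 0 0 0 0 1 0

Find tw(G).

A width-1 tree decomposition is:
Bags: B1 = {1, 5}  B2 = {1, 3}  B3 = {2, 3}  B4 = {2, 8}  B5 = {7, 8}  B6 = {6, 7}  B7 = {4, 6}
Tree: B1–B2, B2–B3, B3–B4, B4–B5, B5–B6, B6–B7
Each bag holds 2 vertices, so the decomposition has width 1, which upper-bounds the treewidth. Since G has at least one edge (e.g. 5–1), it is not an edgeless graph, so tw(G) ≥ 1. Hence tw(G) = 1 exactly.

1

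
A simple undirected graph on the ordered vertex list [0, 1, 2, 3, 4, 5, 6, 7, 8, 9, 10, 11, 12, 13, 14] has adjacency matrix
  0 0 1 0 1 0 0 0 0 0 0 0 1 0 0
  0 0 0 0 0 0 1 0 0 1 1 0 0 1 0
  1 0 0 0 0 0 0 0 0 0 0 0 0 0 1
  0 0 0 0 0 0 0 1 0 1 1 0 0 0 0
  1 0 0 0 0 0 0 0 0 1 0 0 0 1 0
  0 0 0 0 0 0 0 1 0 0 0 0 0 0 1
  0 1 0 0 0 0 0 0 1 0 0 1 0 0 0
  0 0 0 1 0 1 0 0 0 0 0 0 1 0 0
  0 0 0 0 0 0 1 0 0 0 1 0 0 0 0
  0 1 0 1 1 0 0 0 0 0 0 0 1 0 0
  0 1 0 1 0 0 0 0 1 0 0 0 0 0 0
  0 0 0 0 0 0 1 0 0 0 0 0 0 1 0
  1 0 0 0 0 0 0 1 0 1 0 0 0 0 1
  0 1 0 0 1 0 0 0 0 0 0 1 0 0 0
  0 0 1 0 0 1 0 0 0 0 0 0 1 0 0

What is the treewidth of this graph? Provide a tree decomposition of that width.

Treewidth 3.
Bags: B1 = {2, 5, 7, 14}  B2 = {2, 7, 12, 14}  B3 = {0, 2, 7, 12}  B4 = {0, 3, 7, 12}  B5 = {0, 3, 9, 12}  B6 = {0, 3, 4, 9}  B7 = {3, 4, 9, 10}  B8 = {1, 4, 9, 10}  B9 = {1, 4, 10, 13}  B10 = {1, 8, 10, 13}  B11 = {1, 6, 8, 13}  B12 = {6, 8, 11, 13}
Tree: B1–B2, B2–B3, B3–B4, B4–B5, B5–B6, B6–B7, B7–B8, B8–B9, B9–B10, B10–B11, B11–B12

The largest bag has 4 vertices, giving width 3; this decomposition certifies tw(G) ≤ 3. For the lower bound: the 4 vertex sets {2,5,14}, {7}, {12}, {0,3,4,9} are disjoint, each induces a connected subgraph, and every pair is joined by at least one edge of G. Contracting each set to a single vertex therefore yields K_{4} as a minor, and since treewidth is minor-monotone, tw(G) ≥ tw(K_{4}) = 3. The upper and lower bounds meet at 3, so that is the treewidth.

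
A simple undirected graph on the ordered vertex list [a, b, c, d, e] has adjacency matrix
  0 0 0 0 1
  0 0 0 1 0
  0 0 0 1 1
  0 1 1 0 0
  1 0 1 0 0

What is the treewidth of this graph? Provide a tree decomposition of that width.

Each bag holds 2 vertices, so the decomposition has width 1, which upper-bounds the treewidth. Any graph with an edge has treewidth ≥ 1, and G has the edge a–e. Combining the bounds, tw(G) = 1.

Treewidth 1.
Bags: B1 = {a, e}  B2 = {c, e}  B3 = {c, d}  B4 = {b, d}
Tree: B1–B2, B2–B3, B3–B4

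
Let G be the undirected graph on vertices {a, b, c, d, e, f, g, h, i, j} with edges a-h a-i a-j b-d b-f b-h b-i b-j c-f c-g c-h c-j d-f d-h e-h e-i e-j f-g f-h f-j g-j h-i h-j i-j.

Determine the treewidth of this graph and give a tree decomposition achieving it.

Treewidth 3.
One optimal decomposition is:
Bags: B1 = {a, h, i, j}  B2 = {b, h, i, j}  B3 = {b, f, h, j}  B4 = {c, f, h, j}  B5 = {b, d, f, h}  B6 = {c, f, g, j}  B7 = {e, h, i, j}
Tree: B1–B2, B2–B3, B3–B4, B3–B5, B4–B6, B2–B7

Each bag holds 4 vertices, so the decomposition has width 3, which upper-bounds the treewidth. For the lower bound, the 4 vertices {c, f, g, j} are pairwise adjacent, and any tree decomposition puts a clique entirely inside one bag — forcing width ≥ 3. Combining the bounds, tw(G) = 3.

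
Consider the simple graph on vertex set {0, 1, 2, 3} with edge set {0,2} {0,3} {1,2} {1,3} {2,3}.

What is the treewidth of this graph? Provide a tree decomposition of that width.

Treewidth 2.
Bags: B1 = {0, 2, 3}  B2 = {1, 2, 3}
Tree: B1–B2

The largest bag has 3 vertices, giving width 2; this decomposition certifies tw(G) ≤ 2. On the other hand G contains the 3-clique {0, 2, 3}. A clique must lie in a single bag of any decomposition, so no decomposition can have width below 2. Combining the bounds, tw(G) = 2.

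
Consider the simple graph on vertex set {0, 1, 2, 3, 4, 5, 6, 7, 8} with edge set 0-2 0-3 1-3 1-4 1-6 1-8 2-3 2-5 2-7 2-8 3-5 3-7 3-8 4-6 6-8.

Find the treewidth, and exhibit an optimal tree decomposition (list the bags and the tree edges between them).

The largest bag has 3 vertices, giving width 2; this decomposition certifies tw(G) ≤ 2. For the lower bound, the 3 vertices {1, 3, 8} are pairwise adjacent, and any tree decomposition puts a clique entirely inside one bag — forcing width ≥ 2. The upper and lower bounds meet at 2, so that is the treewidth.

Treewidth 2.
Bags: B1 = {2, 3, 8}  B2 = {2, 3, 7}  B3 = {0, 2, 3}  B4 = {1, 3, 8}  B5 = {2, 3, 5}  B6 = {1, 6, 8}  B7 = {1, 4, 6}
Tree: B1–B2, B2–B3, B1–B4, B1–B5, B4–B6, B6–B7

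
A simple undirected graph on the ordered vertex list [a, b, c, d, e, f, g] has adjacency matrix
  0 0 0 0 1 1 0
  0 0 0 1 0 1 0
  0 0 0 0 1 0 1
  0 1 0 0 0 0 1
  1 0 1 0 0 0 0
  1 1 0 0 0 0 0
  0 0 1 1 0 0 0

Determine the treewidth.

A width-2 tree decomposition is:
Bags: B1 = {a, e, f}  B2 = {b, e, f}  B3 = {b, d, e}  B4 = {d, e, g}  B5 = {c, e, g}
Tree: B1–B2, B2–B3, B3–B4, B4–B5
The largest bag has 3 vertices, giving width 2; this decomposition certifies tw(G) ≤ 2. The edges e–a–f–b–d–g–c–e form a cycle, so G is not a tree and its treewidth is at least 2. The upper and lower bounds meet at 2, so that is the treewidth.

2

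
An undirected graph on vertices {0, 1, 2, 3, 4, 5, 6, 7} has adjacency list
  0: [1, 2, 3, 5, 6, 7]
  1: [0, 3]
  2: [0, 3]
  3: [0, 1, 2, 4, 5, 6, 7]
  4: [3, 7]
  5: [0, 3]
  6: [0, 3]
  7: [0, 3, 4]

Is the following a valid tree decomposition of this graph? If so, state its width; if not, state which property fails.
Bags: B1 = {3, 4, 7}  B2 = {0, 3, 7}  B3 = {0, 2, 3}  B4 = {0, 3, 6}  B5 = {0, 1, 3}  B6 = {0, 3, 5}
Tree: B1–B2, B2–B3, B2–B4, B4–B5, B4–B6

Vertex coverage: the bags together contain {0, 1, 2, 3, 4, 5, 6, 7}, the full vertex set. Edge coverage: each edge of G has both endpoints in at least one bag. Running intersection: for every vertex, the bags containing it form a connected subtree. All three properties hold, so this is a valid tree decomposition of width max|bag| − 1 = 2, and hence tw(G) ≤ 2.

Yes; width 2.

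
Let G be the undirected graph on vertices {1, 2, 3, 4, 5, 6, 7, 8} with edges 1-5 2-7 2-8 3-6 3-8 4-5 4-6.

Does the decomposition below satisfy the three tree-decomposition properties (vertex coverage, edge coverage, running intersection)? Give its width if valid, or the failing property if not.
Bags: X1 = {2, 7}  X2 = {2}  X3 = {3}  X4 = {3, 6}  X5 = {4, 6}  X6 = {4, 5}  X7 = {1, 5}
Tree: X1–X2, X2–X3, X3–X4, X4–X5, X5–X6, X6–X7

A tree decomposition must satisfy three properties: every vertex lies in some bag; for every edge, both endpoints lie together in some bag; and for every vertex, the bags containing it form a connected subtree. Here vertex 8 appears in no bag, so the decomposition is invalid.

No — vertex 8 appears in no bag.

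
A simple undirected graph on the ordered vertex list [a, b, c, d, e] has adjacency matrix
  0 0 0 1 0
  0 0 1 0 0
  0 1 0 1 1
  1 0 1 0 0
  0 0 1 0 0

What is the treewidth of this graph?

A width-1 tree decomposition is:
Bags: B1 = {b, c}  B2 = {c, d}  B3 = {c, e}  B4 = {a, d}
Tree: B1–B2, B1–B3, B2–B4
The largest bag has 2 vertices, giving width 1; this decomposition certifies tw(G) ≤ 1. Since G has at least one edge (e.g. b–c), it is not an edgeless graph, so tw(G) ≥ 1. Hence tw(G) = 1 exactly.

1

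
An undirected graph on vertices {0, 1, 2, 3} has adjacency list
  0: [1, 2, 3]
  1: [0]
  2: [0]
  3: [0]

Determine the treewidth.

A width-1 tree decomposition is:
Bags: B1 = {0, 3}  B2 = {0, 2}  B3 = {0, 1}
Tree: B1–B2, B1–B3
Every bag has size at most 2, so the width is 2 − 1 = 1 and tw(G) ≤ 1. G has an edge, so its treewidth is at least 1. The upper and lower bounds meet at 1, so that is the treewidth.

1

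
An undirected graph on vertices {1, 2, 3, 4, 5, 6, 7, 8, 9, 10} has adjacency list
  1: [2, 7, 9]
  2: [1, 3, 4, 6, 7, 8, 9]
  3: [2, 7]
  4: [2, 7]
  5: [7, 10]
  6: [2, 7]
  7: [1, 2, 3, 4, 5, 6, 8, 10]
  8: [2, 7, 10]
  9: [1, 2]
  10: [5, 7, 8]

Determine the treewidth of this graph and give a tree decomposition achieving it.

Treewidth 2.
Bags: B1 = {2, 6, 7}  B2 = {2, 3, 7}  B3 = {2, 7, 8}  B4 = {2, 4, 7}  B5 = {7, 8, 10}  B6 = {1, 2, 7}  B7 = {5, 7, 10}  B8 = {1, 2, 9}
Tree: B1–B2, B2–B3, B3–B4, B3–B5, B4–B6, B5–B7, B6–B8

Every bag has size at most 3, so the width is 3 − 1 = 2 and tw(G) ≤ 2. On the other hand G contains the 3-clique {1, 2, 9}. A clique must lie in a single bag of any decomposition, so no decomposition can have width below 2. Hence tw(G) = 2 exactly.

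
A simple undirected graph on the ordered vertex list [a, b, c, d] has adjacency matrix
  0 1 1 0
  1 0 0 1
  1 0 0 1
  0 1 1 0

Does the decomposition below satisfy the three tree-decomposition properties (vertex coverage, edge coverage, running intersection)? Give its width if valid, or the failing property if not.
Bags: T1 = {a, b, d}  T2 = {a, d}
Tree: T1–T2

No — vertex c appears in no bag.

A tree decomposition must satisfy three properties: every vertex lies in some bag; for every edge, both endpoints lie together in some bag; and for every vertex, the bags containing it form a connected subtree. Here vertex c appears in no bag, so the decomposition is invalid.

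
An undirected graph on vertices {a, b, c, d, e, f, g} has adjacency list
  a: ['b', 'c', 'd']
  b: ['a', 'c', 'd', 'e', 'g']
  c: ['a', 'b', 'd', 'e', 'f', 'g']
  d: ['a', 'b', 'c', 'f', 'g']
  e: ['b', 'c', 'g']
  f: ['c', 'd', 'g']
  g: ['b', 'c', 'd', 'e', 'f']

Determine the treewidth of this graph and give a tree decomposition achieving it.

Treewidth 3.
One such decomposition:
Bags: B1 = {b, c, d, g}  B2 = {a, b, c, d}  B3 = {b, c, e, g}  B4 = {c, d, f, g}
Tree: B1–B2, B1–B3, B1–B4

Each bag holds 4 vertices, so the decomposition has width 3, which upper-bounds the treewidth. Conversely, {c, d, f, g} is a clique of size 4, and the vertices of any clique must share a bag in every tree decomposition; so some bag has ≥ 4 vertices and tw(G) ≥ 3. The upper and lower bounds meet at 3, so that is the treewidth.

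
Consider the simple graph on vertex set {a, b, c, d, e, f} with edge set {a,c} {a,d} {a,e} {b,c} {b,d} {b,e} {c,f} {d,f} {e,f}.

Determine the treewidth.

3

A width-3 tree decomposition is:
Bags: B1 = {a, b, e, f}  B2 = {a, b, d, f}  B3 = {a, b, c, f}
Tree: B1–B2, B2–B3
The largest bag has 4 vertices, giving width 3; this decomposition certifies tw(G) ≤ 3. For the lower bound: the 4 vertex sets {b,e}, {d,f}, {a}, {c} are disjoint, each induces a connected subgraph, and every pair is joined by at least one edge of G. Contracting each set to a single vertex therefore yields K_{4} as a minor, and since treewidth is minor-monotone, tw(G) ≥ tw(K_{4}) = 3. Therefore the treewidth is 3.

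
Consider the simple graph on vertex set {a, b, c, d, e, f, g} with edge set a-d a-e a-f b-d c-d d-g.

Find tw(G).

1

A width-1 tree decomposition is:
Bags: B1 = {a, d}  B2 = {a, f}  B3 = {d, g}  B4 = {b, d}  B5 = {a, e}  B6 = {c, d}
Tree: B1–B2, B1–B3, B3–B4, B2–B5, B4–B6
The largest bag has 2 vertices, giving width 1; this decomposition certifies tw(G) ≤ 1. G has an edge, so its treewidth is at least 1. Combining the bounds, tw(G) = 1.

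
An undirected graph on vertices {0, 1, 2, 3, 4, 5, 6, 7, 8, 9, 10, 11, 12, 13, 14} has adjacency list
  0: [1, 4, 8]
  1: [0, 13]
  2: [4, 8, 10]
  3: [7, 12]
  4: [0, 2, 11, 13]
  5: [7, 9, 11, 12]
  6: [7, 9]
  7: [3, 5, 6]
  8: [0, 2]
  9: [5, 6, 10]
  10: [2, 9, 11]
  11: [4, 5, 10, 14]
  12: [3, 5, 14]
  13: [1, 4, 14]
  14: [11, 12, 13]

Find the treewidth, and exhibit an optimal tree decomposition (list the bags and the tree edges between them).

Every bag has size at most 4, so the width is 4 − 1 = 3 and tw(G) ≤ 3. For the lower bound: the 4 vertex sets {3,6,7}, {12}, {5}, {9,10,11,14} are disjoint, each induces a connected subgraph, and every pair is joined by at least one edge of G. Contracting each set to a single vertex therefore yields K_{4} as a minor, and since treewidth is minor-monotone, tw(G) ≥ tw(K_{4}) = 3. Hence tw(G) = 3 exactly.

Treewidth 3.
One such decomposition:
Bags: B1 = {3, 6, 7, 12}  B2 = {5, 6, 7, 12}  B3 = {5, 6, 9, 12}  B4 = {5, 9, 12, 14}  B5 = {5, 9, 11, 14}  B6 = {9, 10, 11, 14}  B7 = {10, 11, 13, 14}  B8 = {4, 10, 11, 13}  B9 = {2, 4, 10, 13}  B10 = {1, 2, 4, 13}  B11 = {0, 1, 2, 4}  B12 = {0, 1, 2, 8}
Tree: B1–B2, B2–B3, B3–B4, B4–B5, B5–B6, B6–B7, B7–B8, B8–B9, B9–B10, B10–B11, B11–B12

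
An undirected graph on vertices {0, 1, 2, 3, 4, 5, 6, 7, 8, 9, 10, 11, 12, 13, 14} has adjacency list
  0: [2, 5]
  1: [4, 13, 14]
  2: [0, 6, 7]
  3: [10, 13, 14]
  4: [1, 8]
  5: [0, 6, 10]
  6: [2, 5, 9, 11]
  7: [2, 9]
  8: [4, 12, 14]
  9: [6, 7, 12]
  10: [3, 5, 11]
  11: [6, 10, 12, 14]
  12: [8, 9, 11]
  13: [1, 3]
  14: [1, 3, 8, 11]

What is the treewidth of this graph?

3

A width-3 tree decomposition is:
Bags: B1 = {1, 4, 8, 13}  B2 = {1, 8, 13, 14}  B3 = {3, 8, 13, 14}  B4 = {3, 8, 12, 14}  B5 = {3, 11, 12, 14}  B6 = {3, 10, 11, 12}  B7 = {9, 10, 11, 12}  B8 = {6, 9, 10, 11}  B9 = {5, 6, 9, 10}  B10 = {5, 6, 7, 9}  B11 = {2, 5, 6, 7}  B12 = {0, 2, 5, 7}
Tree: B1–B2, B2–B3, B3–B4, B4–B5, B5–B6, B6–B7, B7–B8, B8–B9, B9–B10, B10–B11, B11–B12
Every bag has size at most 4, so the width is 4 − 1 = 3 and tw(G) ≤ 3. For the lower bound: the 4 vertex sets {1,4,13}, {8}, {14}, {3,10,11,12} are disjoint, each induces a connected subgraph, and every pair is joined by at least one edge of G. Contracting each set to a single vertex therefore yields K_{4} as a minor, and since treewidth is minor-monotone, tw(G) ≥ tw(K_{4}) = 3. Therefore the treewidth is 3.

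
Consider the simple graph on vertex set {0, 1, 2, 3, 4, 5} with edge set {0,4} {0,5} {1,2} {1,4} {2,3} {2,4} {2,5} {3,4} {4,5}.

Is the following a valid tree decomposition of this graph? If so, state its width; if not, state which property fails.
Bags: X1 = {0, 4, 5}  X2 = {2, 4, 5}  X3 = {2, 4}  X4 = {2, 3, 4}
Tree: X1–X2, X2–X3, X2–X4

A tree decomposition must satisfy three properties: every vertex lies in some bag; for every edge, both endpoints lie together in some bag; and for every vertex, the bags containing it form a connected subtree. Here vertex 1 appears in no bag, so the decomposition is invalid.

No — vertex 1 appears in no bag.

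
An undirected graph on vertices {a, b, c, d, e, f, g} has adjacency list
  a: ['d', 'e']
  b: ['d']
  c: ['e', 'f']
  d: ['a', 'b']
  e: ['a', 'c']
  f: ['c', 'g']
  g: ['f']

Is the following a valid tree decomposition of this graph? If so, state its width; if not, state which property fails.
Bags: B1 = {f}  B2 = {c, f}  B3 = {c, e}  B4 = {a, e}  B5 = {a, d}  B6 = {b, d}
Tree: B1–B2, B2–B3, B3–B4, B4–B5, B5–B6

No — vertex g appears in no bag.

A tree decomposition must satisfy three properties: every vertex lies in some bag; for every edge, both endpoints lie together in some bag; and for every vertex, the bags containing it form a connected subtree. Here vertex g appears in no bag, so the decomposition is invalid.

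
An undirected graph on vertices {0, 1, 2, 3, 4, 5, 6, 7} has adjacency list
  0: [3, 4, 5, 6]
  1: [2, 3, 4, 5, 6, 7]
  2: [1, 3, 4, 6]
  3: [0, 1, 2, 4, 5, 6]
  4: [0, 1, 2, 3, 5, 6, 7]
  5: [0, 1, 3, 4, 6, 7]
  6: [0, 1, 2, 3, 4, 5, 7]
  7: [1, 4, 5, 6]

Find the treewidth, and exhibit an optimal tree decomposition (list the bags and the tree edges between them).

Each bag holds 5 vertices, so the decomposition has width 4, which upper-bounds the treewidth. On the other hand G contains the 5-clique {0, 3, 4, 5, 6}. A clique must lie in a single bag of any decomposition, so no decomposition can have width below 4. Hence tw(G) = 4 exactly.

Treewidth 4.
Bags: B1 = {1, 3, 4, 5, 6}  B2 = {0, 3, 4, 5, 6}  B3 = {1, 4, 5, 6, 7}  B4 = {1, 2, 3, 4, 6}
Tree: B1–B2, B1–B3, B1–B4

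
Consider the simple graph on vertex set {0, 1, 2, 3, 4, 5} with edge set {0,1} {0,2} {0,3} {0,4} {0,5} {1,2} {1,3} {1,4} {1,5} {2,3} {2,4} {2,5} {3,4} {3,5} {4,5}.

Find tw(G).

5

A width-5 tree decomposition is:
Bags: B1 = {0, 1, 2, 3, 4, 5}
Tree: (single bag)
With just one bag of size 6, the width is 6 − 1 = 5, so tw(G) ≤ 5. On the other hand G contains the 6-clique {0, 1, 2, 3, 4, 5}. A clique must lie in a single bag of any decomposition, so no decomposition can have width below 5. Hence tw(G) = 5 exactly.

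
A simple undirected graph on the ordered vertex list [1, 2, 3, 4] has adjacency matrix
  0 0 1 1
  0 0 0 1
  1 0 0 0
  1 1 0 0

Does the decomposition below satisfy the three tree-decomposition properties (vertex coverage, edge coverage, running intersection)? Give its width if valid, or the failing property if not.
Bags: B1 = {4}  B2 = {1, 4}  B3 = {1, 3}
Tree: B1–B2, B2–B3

A tree decomposition must satisfy three properties: every vertex lies in some bag; for every edge, both endpoints lie together in some bag; and for every vertex, the bags containing it form a connected subtree. Here vertex 2 appears in no bag, so the decomposition is invalid.

No — vertex 2 appears in no bag.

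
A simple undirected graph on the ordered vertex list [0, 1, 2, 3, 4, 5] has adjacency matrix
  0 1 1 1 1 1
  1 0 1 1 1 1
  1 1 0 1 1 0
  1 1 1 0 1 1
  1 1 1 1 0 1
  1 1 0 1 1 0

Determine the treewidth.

4

A width-4 tree decomposition is:
Bags: B1 = {0, 1, 3, 4, 5}  B2 = {0, 1, 2, 3, 4}
Tree: B1–B2
Each bag holds 5 vertices, so the decomposition has width 4, which upper-bounds the treewidth. Conversely, {0, 1, 2, 3, 4} is a clique of size 5, and the vertices of any clique must share a bag in every tree decomposition; so some bag has ≥ 5 vertices and tw(G) ≥ 4. Therefore the treewidth is 4.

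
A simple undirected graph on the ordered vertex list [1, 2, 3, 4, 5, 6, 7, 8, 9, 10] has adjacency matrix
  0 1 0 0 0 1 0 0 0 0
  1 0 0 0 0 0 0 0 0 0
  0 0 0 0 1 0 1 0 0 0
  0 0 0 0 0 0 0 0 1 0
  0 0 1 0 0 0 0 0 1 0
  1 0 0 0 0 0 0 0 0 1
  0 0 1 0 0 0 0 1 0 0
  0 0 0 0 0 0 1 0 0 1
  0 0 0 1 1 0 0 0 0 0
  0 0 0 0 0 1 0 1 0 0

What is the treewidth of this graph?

A width-1 tree decomposition is:
Bags: B1 = {4, 9}  B2 = {5, 9}  B3 = {3, 5}  B4 = {3, 7}  B5 = {7, 8}  B6 = {8, 10}  B7 = {6, 10}  B8 = {1, 6}  B9 = {1, 2}
Tree: B1–B2, B2–B3, B3–B4, B4–B5, B5–B6, B6–B7, B7–B8, B8–B9
Every bag has size at most 2, so the width is 2 − 1 = 1 and tw(G) ≤ 1. Any graph with an edge has treewidth ≥ 1, and G has the edge 4–9. Therefore the treewidth is 1.

1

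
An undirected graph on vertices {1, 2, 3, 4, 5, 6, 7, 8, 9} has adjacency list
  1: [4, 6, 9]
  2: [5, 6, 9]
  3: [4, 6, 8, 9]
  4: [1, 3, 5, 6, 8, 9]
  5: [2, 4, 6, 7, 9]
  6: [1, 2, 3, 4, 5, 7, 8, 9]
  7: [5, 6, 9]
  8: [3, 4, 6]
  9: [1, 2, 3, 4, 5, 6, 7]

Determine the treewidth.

A width-3 tree decomposition is:
Bags: B1 = {3, 4, 6, 9}  B2 = {4, 5, 6, 9}  B3 = {3, 4, 6, 8}  B4 = {2, 5, 6, 9}  B5 = {5, 6, 7, 9}  B6 = {1, 4, 6, 9}
Tree: B1–B2, B1–B3, B2–B4, B2–B5, B1–B6
The largest bag has 4 vertices, giving width 3; this decomposition certifies tw(G) ≤ 3. Conversely, {3, 4, 6, 8} is a clique of size 4, and the vertices of any clique must share a bag in every tree decomposition; so some bag has ≥ 4 vertices and tw(G) ≥ 3. Combining the bounds, tw(G) = 3.

3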